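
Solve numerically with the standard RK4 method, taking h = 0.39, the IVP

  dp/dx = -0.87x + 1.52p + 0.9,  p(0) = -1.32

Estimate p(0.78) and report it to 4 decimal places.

RK4: k1 = f(x_n, p_n); k2 = f(x_n + h/2, p_n + (h/2)·k1); k3 = f(x_n + h/2, p_n + (h/2)·k2); k4 = f(x_n + h, p_n + h·k3); p_{n+1} = p_n + (h/6)·(k1 + 2k2 + 2k3 + k4).
x=0.000000, p=-1.320000:
  k1 = f(0.000000, -1.320000) = -1.106400
  k2 = f(0.195000, -1.535748) = -1.603987
  k3 = f(0.195000, -1.632777) = -1.751472
  k4 = f(0.390000, -2.003074) = -2.483972
  p ← -1.320000 + (0.39/6)·(k1 + 2k2 + 2k3 + k4) = -1.989584
x=0.390000, p=-1.989584:
  k1 = f(0.390000, -1.989584) = -2.463467
  k2 = f(0.585000, -2.469960) = -3.363289
  k3 = f(0.585000, -2.645425) = -3.629996
  k4 = f(0.780000, -3.405282) = -4.954629
  p ← -1.989584 + (0.39/6)·(k1 + 2k2 + 2k3 + k4) = -3.380887
p(0.78) ≈ -3.3809

-3.3809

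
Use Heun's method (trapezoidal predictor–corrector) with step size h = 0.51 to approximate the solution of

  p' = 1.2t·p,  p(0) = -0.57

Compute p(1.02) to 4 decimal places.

-1.0317

Heun: k1 = f(t_n, p_n); k2 = f(t_n + h, p_n + h·k1); p_{n+1} = p_n + (h/2)·(k1 + k2).
t=0.000000, p=-0.570000:
  k1 = f(0.000000, -0.570000) = 0.000000
  k2 = f(0.510000, -0.570000) = -0.348840
  p ← -0.570000 + (0.51/2)·(0.000000 + (-0.348840)) = -0.658954
t=0.510000, p=-0.658954:
  k1 = f(0.510000, -0.658954) = -0.403280
  k2 = f(1.020000, -0.864627) = -1.058303
  p ← -0.658954 + (0.51/2)·(-0.403280 + (-1.058303)) = -1.031658
p(1.02) ≈ -1.0317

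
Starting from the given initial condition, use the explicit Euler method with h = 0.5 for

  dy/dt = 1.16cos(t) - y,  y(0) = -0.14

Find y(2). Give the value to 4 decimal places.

0.3887

Euler: y_{n+1} = y_n + h·f(t_n, y_n).
t=0.000000, y=-0.140000: f=1.300000 → y ← -0.140000 + 0.5·1.300000 = 0.510000
t=0.500000, y=0.510000: f=0.507996 → y ← 0.510000 + 0.5·0.507996 = 0.763998
t=1.000000, y=0.763998: f=-0.137247 → y ← 0.763998 + 0.5·(-0.137247) = 0.695374
t=1.500000, y=0.695374: f=-0.613319 → y ← 0.695374 + 0.5·(-0.613319) = 0.388715
y(2) ≈ 0.3887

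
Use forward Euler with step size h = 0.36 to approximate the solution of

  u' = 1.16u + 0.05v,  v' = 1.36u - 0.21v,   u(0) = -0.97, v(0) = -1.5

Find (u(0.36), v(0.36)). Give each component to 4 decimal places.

-1.4021, -1.8615

Euler on (u,v): u_{n+1} = u_n + h·u', v_{n+1} = v_n + h·v'.
0.000000: (-0.970000, -1.500000); f=(-1.200200, -1.004200) → (-1.402072, -1.861512)
(u(0.36), v(0.36)) ≈ (-1.4021, -1.8615)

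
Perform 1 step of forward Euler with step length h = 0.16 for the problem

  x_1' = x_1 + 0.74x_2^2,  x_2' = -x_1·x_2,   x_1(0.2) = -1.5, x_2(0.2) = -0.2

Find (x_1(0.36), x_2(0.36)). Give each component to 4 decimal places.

-1.7353, -0.2480

Euler on (x_1,x_2): x_1_{n+1} = x_1_n + h·x_1', x_2_{n+1} = x_2_n + h·x_2'.
0.200000: (-1.500000, -0.200000); f=(-1.470400, -0.300000) → (-1.735264, -0.248000)
(x_1(0.36), x_2(0.36)) ≈ (-1.7353, -0.2480)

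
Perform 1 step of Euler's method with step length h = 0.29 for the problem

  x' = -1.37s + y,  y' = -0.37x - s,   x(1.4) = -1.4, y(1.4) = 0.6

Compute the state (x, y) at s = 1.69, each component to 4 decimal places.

-1.7822, 0.3442

Euler on (x,y): x_{n+1} = x_n + h·x', y_{n+1} = y_n + h·y'.
1.400000: (-1.400000, 0.600000); f=(-1.318000, -0.882000) → (-1.782220, 0.344220)
(x(1.69), y(1.69)) ≈ (-1.7822, 0.3442)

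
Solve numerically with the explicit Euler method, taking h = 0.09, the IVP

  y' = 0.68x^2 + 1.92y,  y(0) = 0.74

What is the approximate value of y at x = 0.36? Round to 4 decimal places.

Euler: y_{n+1} = y_n + h·f(x_n, y_n).
x=0.000000, y=0.740000: f=1.420800 → y ← 0.740000 + 0.09·1.420800 = 0.867872
x=0.090000, y=0.867872: f=1.671822 → y ← 0.867872 + 0.09·1.671822 = 1.018336
x=0.180000, y=1.018336: f=1.977237 → y ← 1.018336 + 0.09·1.977237 = 1.196287
x=0.270000, y=1.196287: f=2.346444 → y ← 1.196287 + 0.09·2.346444 = 1.407467
y(0.36) ≈ 1.4075

1.4075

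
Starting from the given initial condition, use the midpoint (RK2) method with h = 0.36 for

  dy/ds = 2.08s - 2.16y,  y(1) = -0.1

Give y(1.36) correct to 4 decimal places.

Midpoint: k1 = f(s_n, y_n); k2 = f(s_n + h/2, y_n + (h/2)·k1); y_{n+1} = y_n + h·k2.
s=1.000000, y=-0.100000:
  k1 = f(1.000000, -0.100000) = 2.296000
  k2 = f(1.180000, 0.313280) = 1.777715
  y ← -0.100000 + 0.36·1.777715 = 0.539977
y(1.36) ≈ 0.5400

0.5400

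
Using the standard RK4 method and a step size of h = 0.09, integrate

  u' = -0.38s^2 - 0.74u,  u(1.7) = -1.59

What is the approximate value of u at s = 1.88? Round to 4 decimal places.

RK4: k1 = f(s_n, u_n); k2 = f(s_n + h/2, u_n + (h/2)·k1); k3 = f(s_n + h/2, u_n + (h/2)·k2); k4 = f(s_n + h, u_n + h·k3); u_{n+1} = u_n + (h/6)·(k1 + 2k2 + 2k3 + k4).
s=1.700000, u=-1.590000:
  k1 = f(1.700000, -1.590000) = 0.078400
  k2 = f(1.745000, -1.586472) = 0.016880
  k3 = f(1.745000, -1.589240) = 0.018928
  k4 = f(1.790000, -1.588296) = -0.042219
  u ← -1.590000 + (0.09/6)·(k1 + 2k2 + 2k3 + k4) = -1.588383
s=1.790000, u=-1.588383:
  k1 = f(1.790000, -1.588383) = -0.042155
  k2 = f(1.835000, -1.590280) = -0.102738
  k3 = f(1.835000, -1.593006) = -0.100721
  k4 = f(1.880000, -1.597448) = -0.160961
  u ← -1.588383 + (0.09/6)·(k1 + 2k2 + 2k3 + k4) = -1.597534
u(1.88) ≈ -1.5975

-1.5975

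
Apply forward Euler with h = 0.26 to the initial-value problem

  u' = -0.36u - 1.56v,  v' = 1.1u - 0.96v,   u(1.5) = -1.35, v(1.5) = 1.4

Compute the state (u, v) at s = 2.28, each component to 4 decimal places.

-1.7105, -0.5518

Euler on (u,v): u_{n+1} = u_n + h·u', v_{n+1} = v_n + h·v'.
1.500000: (-1.350000, 1.400000); f=(-1.698000, -2.829000) → (-1.791480, 0.664460)
1.760000: (-1.791480, 0.664460); f=(-0.391625, -2.608510) → (-1.893302, -0.013752)
2.020000: (-1.893302, -0.013752); f=(0.703043, -2.069430) → (-1.710511, -0.551804)
(u(2.28), v(2.28)) ≈ (-1.7105, -0.5518)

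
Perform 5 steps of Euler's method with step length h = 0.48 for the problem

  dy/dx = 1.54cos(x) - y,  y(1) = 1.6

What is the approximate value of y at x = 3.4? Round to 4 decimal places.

-0.9911

Euler: y_{n+1} = y_n + h·f(x_n, y_n).
x=1.000000, y=1.600000: f=-0.767934 → y ← 1.600000 + 0.48·(-0.767934) = 1.231391
x=1.480000, y=1.231391: f=-1.091757 → y ← 1.231391 + 0.48·(-1.091757) = 0.707348
x=1.960000, y=0.707348: f=-1.291704 → y ← 0.707348 + 0.48·(-1.291704) = 0.087330
x=2.440000, y=0.087330: f=-1.263606 → y ← 0.087330 + 0.48·(-1.263606) = -0.519200
x=2.920000, y=-0.519200: f=-0.983144 → y ← -0.519200 + 0.48·(-0.983144) = -0.991110
y(3.4) ≈ -0.9911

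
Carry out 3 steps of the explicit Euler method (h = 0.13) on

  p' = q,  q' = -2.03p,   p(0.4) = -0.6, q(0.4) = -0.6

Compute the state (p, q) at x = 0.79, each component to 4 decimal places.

-0.7696, -0.0687

Euler on (p,q): p_{n+1} = p_n + h·p', q_{n+1} = q_n + h·q'.
0.400000: (-0.600000, -0.600000); f=(-0.600000, 1.218000) → (-0.678000, -0.441660)
0.530000: (-0.678000, -0.441660); f=(-0.441660, 1.376340) → (-0.735416, -0.262736)
0.660000: (-0.735416, -0.262736); f=(-0.262736, 1.492894) → (-0.769571, -0.068660)
(p(0.79), q(0.79)) ≈ (-0.7696, -0.0687)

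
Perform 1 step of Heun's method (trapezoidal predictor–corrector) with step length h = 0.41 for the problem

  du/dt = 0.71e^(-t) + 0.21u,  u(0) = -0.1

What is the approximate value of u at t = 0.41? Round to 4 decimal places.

Heun: k1 = f(t_n, u_n); k2 = f(t_n + h, u_n + h·k1); u_{n+1} = u_n + (h/2)·(k1 + k2).
t=0.000000, u=-0.100000:
  k1 = f(0.000000, -0.100000) = 0.689000
  k2 = f(0.410000, 0.182490) = 0.509515
  u ← -0.100000 + (0.41/2)·(0.689000 + 0.509515) = 0.145695
u(0.41) ≈ 0.1457

0.1457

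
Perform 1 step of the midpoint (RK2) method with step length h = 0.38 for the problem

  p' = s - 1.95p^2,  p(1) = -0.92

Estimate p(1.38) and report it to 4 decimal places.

Midpoint: k1 = f(s_n, p_n); k2 = f(s_n + h/2, p_n + (h/2)·k1); p_{n+1} = p_n + h·k2.
s=1.000000, p=-0.920000:
  k1 = f(1.000000, -0.920000) = -0.650480
  k2 = f(1.190000, -1.043591) = -0.933711
  p ← -0.920000 + 0.38·(-0.933711) = -1.274810
p(1.38) ≈ -1.2748

-1.2748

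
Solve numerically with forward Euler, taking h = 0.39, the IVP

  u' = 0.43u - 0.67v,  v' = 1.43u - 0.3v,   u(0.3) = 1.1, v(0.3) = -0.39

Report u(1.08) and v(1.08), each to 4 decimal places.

Euler on (u,v): u_{n+1} = u_n + h·u', v_{n+1} = v_n + h·v'.
0.300000: (1.100000, -0.390000); f=(0.734300, 1.690000) → (1.386377, 0.269100)
0.690000: (1.386377, 0.269100); f=(0.415845, 1.901789) → (1.548557, 1.010798)
(u(1.08), v(1.08)) ≈ (1.5486, 1.0108)

1.5486, 1.0108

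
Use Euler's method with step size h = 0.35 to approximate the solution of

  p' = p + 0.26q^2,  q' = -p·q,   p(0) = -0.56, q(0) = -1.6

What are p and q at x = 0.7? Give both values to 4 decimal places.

Euler on (p,q): p_{n+1} = p_n + h·p', q_{n+1} = q_n + h·q'.
0.000000: (-0.560000, -1.600000); f=(0.105600, -0.896000) → (-0.523040, -1.913600)
0.350000: (-0.523040, -1.913600); f=(0.429045, -1.000889) → (-0.372874, -2.263911)
(p(0.7), q(0.7)) ≈ (-0.3729, -2.2639)

-0.3729, -2.2639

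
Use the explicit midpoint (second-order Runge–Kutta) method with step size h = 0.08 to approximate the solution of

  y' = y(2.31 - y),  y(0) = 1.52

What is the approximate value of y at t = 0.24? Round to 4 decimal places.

1.7788

Midpoint: k1 = f(t_n, y_n); k2 = f(t_n + h/2, y_n + (h/2)·k1); y_{n+1} = y_n + h·k2.
t=0.000000, y=1.520000:
  k1 = f(0.000000, 1.520000) = 1.200800
  k2 = f(0.040000, 1.568032) = 1.163430
  y ← 1.520000 + 0.08·1.163430 = 1.613074
t=0.080000, y=1.613074:
  k1 = f(0.080000, 1.613074) = 1.124193
  k2 = f(0.120000, 1.658042) = 1.080974
  y ← 1.613074 + 0.08·1.080974 = 1.699552
t=0.160000, y=1.699552:
  k1 = f(0.160000, 1.699552) = 1.037488
  k2 = f(0.200000, 1.741052) = 0.990568
  y ← 1.699552 + 0.08·0.990568 = 1.778798
y(0.24) ≈ 1.7788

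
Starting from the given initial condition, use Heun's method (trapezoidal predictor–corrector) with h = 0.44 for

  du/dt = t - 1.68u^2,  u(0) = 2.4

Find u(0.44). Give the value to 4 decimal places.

-0.9077

Heun: k1 = f(t_n, u_n); k2 = f(t_n + h, u_n + h·k1); u_{n+1} = u_n + (h/2)·(k1 + k2).
t=0.000000, u=2.400000:
  k1 = f(0.000000, 2.400000) = -9.676800
  k2 = f(0.440000, -1.857792) = -5.358337
  u ← 2.400000 + (0.44/2)·(-9.676800 + (-5.358337)) = -0.907730
u(0.44) ≈ -0.9077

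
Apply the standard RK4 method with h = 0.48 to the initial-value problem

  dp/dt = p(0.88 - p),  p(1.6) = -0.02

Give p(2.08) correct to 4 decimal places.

RK4: k1 = f(t_n, p_n); k2 = f(t_n + h/2, p_n + (h/2)·k1); k3 = f(t_n + h/2, p_n + (h/2)·k2); k4 = f(t_n + h, p_n + h·k3); p_{n+1} = p_n + (h/6)·(k1 + 2k2 + 2k3 + k4).
t=1.600000, p=-0.020000:
  k1 = f(1.600000, -0.020000) = -0.018000
  k2 = f(1.840000, -0.024320) = -0.021993
  k3 = f(1.840000, -0.025278) = -0.022884
  k4 = f(2.080000, -0.030984) = -0.028226
  p ← -0.020000 + (0.48/6)·(k1 + 2k2 + 2k3 + k4) = -0.030878
p(2.08) ≈ -0.0309

-0.0309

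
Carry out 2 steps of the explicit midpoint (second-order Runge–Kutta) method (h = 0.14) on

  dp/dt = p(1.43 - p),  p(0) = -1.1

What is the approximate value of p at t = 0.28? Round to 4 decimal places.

-2.5028

Midpoint: k1 = f(t_n, p_n); k2 = f(t_n + h/2, p_n + (h/2)·k1); p_{n+1} = p_n + h·k2.
t=0.000000, p=-1.100000:
  k1 = f(0.000000, -1.100000) = -2.783000
  k2 = f(0.070000, -1.294810) = -3.528111
  p ← -1.100000 + 0.14·(-3.528111) = -1.593936
t=0.140000, p=-1.593936:
  k1 = f(0.140000, -1.593936) = -4.819958
  k2 = f(0.210000, -1.931333) = -6.491852
  p ← -1.593936 + 0.14·(-6.491852) = -2.502795
p(0.28) ≈ -2.5028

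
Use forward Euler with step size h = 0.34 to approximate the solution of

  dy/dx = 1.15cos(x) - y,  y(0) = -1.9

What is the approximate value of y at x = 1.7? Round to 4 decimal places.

0.2915

Euler: y_{n+1} = y_n + h·f(x_n, y_n).
x=0.000000, y=-1.900000: f=3.050000 → y ← -1.900000 + 0.34·3.050000 = -0.863000
x=0.340000, y=-0.863000: f=1.947168 → y ← -0.863000 + 0.34·1.947168 = -0.200963
x=0.680000, y=-0.200963: f=1.095172 → y ← -0.200963 + 0.34·1.095172 = 0.171395
x=1.020000, y=0.171395: f=0.430475 → y ← 0.171395 + 0.34·0.430475 = 0.317757
x=1.360000, y=0.317757: f=-0.077133 → y ← 0.317757 + 0.34·(-0.077133) = 0.291532
y(1.7) ≈ 0.2915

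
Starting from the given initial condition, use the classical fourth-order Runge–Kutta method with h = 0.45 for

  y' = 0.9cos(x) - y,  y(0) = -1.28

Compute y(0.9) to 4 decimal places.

-0.0716

RK4: k1 = f(x_n, y_n); k2 = f(x_n + h/2, y_n + (h/2)·k1); k3 = f(x_n + h/2, y_n + (h/2)·k2); k4 = f(x_n + h, y_n + h·k3); y_{n+1} = y_n + (h/6)·(k1 + 2k2 + 2k3 + k4).
x=0.000000, y=-1.280000:
  k1 = f(0.000000, -1.280000) = 2.180000
  k2 = f(0.225000, -0.789500) = 1.666815
  k3 = f(0.225000, -0.904967) = 1.782281
  k4 = f(0.450000, -0.477973) = 1.288376
  y ← -1.280000 + (0.45/6)·(k1 + 2k2 + 2k3 + k4) = -0.502507
x=0.450000, y=-0.502507:
  k1 = f(0.450000, -0.502507) = 1.312910
  k2 = f(0.675000, -0.207103) = 0.909739
  k3 = f(0.675000, -0.297816) = 1.000452
  k4 = f(0.900000, -0.052304) = 0.611753
  y ← -0.502507 + (0.45/6)·(k1 + 2k2 + 2k3 + k4) = -0.071629
y(0.9) ≈ -0.0716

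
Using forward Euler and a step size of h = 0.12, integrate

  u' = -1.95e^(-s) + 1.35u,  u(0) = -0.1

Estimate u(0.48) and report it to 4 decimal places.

Euler: u_{n+1} = u_n + h·f(s_n, u_n).
s=0.000000, u=-0.100000: f=-2.085000 → u ← -0.100000 + 0.12·(-2.085000) = -0.350200
s=0.120000, u=-0.350200: f=-2.202265 → u ← -0.350200 + 0.12·(-2.202265) = -0.614472
s=0.240000, u=-0.614472: f=-2.363461 → u ← -0.614472 + 0.12·(-2.363461) = -0.898087
s=0.360000, u=-0.898087: f=-2.572886 → u ← -0.898087 + 0.12·(-2.572886) = -1.206834
u(0.48) ≈ -1.2068

-1.2068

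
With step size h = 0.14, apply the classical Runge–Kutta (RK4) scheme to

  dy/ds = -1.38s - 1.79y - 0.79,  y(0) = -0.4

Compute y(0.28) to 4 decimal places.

-0.4624

RK4: k1 = f(s_n, y_n); k2 = f(s_n + h/2, y_n + (h/2)·k1); k3 = f(s_n + h/2, y_n + (h/2)·k2); k4 = f(s_n + h, y_n + h·k3); y_{n+1} = y_n + (h/6)·(k1 + 2k2 + 2k3 + k4).
s=0.000000, y=-0.400000:
  k1 = f(0.000000, -0.400000) = -0.074000
  k2 = f(0.070000, -0.405180) = -0.161328
  k3 = f(0.070000, -0.411293) = -0.150386
  k4 = f(0.140000, -0.421054) = -0.229513
  y ← -0.400000 + (0.14/6)·(k1 + 2k2 + 2k3 + k4) = -0.421629
s=0.140000, y=-0.421629:
  k1 = f(0.140000, -0.421629) = -0.228485
  k2 = f(0.210000, -0.437623) = -0.296456
  k3 = f(0.210000, -0.442381) = -0.287939
  k4 = f(0.280000, -0.461940) = -0.349527
  y ← -0.421629 + (0.14/6)·(k1 + 2k2 + 2k3 + k4) = -0.462387
y(0.28) ≈ -0.4624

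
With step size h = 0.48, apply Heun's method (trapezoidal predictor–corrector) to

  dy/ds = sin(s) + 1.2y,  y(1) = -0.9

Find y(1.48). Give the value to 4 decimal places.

-1.0104

Heun: k1 = f(s_n, y_n); k2 = f(s_n + h, y_n + h·k1); y_{n+1} = y_n + (h/2)·(k1 + k2).
s=1.000000, y=-0.900000:
  k1 = f(1.000000, -0.900000) = -0.238529
  k2 = f(1.480000, -1.014494) = -0.221512
  y ← -0.900000 + (0.48/2)·(-0.238529 + (-0.221512)) = -1.010410
y(1.48) ≈ -1.0104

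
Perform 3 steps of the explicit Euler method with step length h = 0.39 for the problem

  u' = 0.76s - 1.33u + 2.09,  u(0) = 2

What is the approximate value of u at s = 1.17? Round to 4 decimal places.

Euler: u_{n+1} = u_n + h·f(s_n, u_n).
s=0.000000, u=2.000000: f=-0.570000 → u ← 2.000000 + 0.39·(-0.570000) = 1.777700
s=0.390000, u=1.777700: f=0.022059 → u ← 1.777700 + 0.39·0.022059 = 1.786303
s=0.780000, u=1.786303: f=0.307017 → u ← 1.786303 + 0.39·0.307017 = 1.906040
u(1.17) ≈ 1.9060

1.9060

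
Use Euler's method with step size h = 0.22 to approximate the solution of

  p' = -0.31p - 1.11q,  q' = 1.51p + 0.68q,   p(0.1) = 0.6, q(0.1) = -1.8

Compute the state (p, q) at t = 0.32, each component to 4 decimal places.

0.9986, -1.8700

Euler on (p,q): p_{n+1} = p_n + h·p', q_{n+1} = q_n + h·q'.
0.100000: (0.600000, -1.800000); f=(1.812000, -0.318000) → (0.998640, -1.869960)
(p(0.32), q(0.32)) ≈ (0.9986, -1.8700)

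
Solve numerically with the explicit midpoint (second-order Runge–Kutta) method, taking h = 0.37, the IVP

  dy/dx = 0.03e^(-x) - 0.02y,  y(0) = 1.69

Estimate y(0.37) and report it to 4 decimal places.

Midpoint: k1 = f(x_n, y_n); k2 = f(x_n + h/2, y_n + (h/2)·k1); y_{n+1} = y_n + h·k2.
x=0.000000, y=1.690000:
  k1 = f(0.000000, 1.690000) = -0.003800
  k2 = f(0.185000, 1.689297) = -0.008853
  y ← 1.690000 + 0.37·(-0.008853) = 1.686724
y(0.37) ≈ 1.6867

1.6867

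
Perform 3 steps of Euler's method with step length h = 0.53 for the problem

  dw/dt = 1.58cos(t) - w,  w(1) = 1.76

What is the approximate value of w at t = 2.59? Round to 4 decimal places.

-0.0948

Euler: w_{n+1} = w_n + h·f(t_n, w_n).
t=1.000000, w=1.760000: f=-0.906322 → w ← 1.760000 + 0.53·(-0.906322) = 1.279649
t=1.530000, w=1.279649: f=-1.215209 → w ← 1.279649 + 0.53·(-1.215209) = 0.635588
t=2.060000, w=0.635588: f=-1.378067 → w ← 0.635588 + 0.53·(-1.378067) = -0.094787
w(2.59) ≈ -0.0948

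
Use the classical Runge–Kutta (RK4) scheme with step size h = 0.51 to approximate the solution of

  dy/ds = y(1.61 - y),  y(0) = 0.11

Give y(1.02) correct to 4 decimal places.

0.4418

RK4: k1 = f(s_n, y_n); k2 = f(s_n + h/2, y_n + (h/2)·k1); k3 = f(s_n + h/2, y_n + (h/2)·k2); k4 = f(s_n + h, y_n + h·k3); y_{n+1} = y_n + (h/6)·(k1 + 2k2 + 2k3 + k4).
s=0.000000, y=0.110000:
  k1 = f(0.000000, 0.110000) = 0.165000
  k2 = f(0.255000, 0.152075) = 0.221714
  k3 = f(0.255000, 0.166537) = 0.240390
  k4 = f(0.510000, 0.232599) = 0.320382
  y ← 0.110000 + (0.51/6)·(k1 + 2k2 + 2k3 + k4) = 0.229815
s=0.510000, y=0.229815:
  k1 = f(0.510000, 0.229815) = 0.317187
  k2 = f(0.765000, 0.310698) = 0.403690
  k3 = f(0.765000, 0.332756) = 0.425011
  k4 = f(1.020000, 0.446571) = 0.519553
  y ← 0.229815 + (0.51/6)·(k1 + 2k2 + 2k3 + k4) = 0.441817
y(1.02) ≈ 0.4418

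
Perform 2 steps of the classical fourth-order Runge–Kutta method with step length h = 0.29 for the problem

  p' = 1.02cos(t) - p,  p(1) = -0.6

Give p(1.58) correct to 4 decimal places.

RK4: k1 = f(t_n, p_n); k2 = f(t_n + h/2, p_n + (h/2)·k1); k3 = f(t_n + h/2, p_n + (h/2)·k2); k4 = f(t_n + h, p_n + h·k3); p_{n+1} = p_n + (h/6)·(k1 + 2k2 + 2k3 + k4).
t=1.000000, p=-0.600000:
  k1 = f(1.000000, -0.600000) = 1.151108
  k2 = f(1.145000, -0.433089) = 0.854396
  k3 = f(1.145000, -0.476113) = 0.897420
  k4 = f(1.290000, -0.339748) = 0.622412
  p ← -0.600000 + (0.29/6)·(k1 + 2k2 + 2k3 + k4) = -0.344938
t=1.290000, p=-0.344938:
  k1 = f(1.290000, -0.344938) = 0.627601
  k2 = f(1.435000, -0.253936) = 0.392022
  k3 = f(1.435000, -0.288094) = 0.426181
  k4 = f(1.580000, -0.221345) = 0.211957
  p ← -0.344938 + (0.29/6)·(k1 + 2k2 + 2k3 + k4) = -0.225266
p(1.58) ≈ -0.2253

-0.2253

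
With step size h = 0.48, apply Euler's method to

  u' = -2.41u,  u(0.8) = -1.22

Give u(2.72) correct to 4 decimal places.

Euler: u_{n+1} = u_n + h·f(x_n, u_n).
x=0.800000, u=-1.220000: f=2.940200 → u ← -1.220000 + 0.48·2.940200 = 0.191296
x=1.280000, u=0.191296: f=-0.461023 → u ← 0.191296 + 0.48·(-0.461023) = -0.029995
x=1.760000, u=-0.029995: f=0.072288 → u ← -0.029995 + 0.48·0.072288 = 0.004703
x=2.240000, u=0.004703: f=-0.011335 → u ← 0.004703 + 0.48·(-0.011335) = -0.000737
u(2.72) ≈ -0.0007

-0.0007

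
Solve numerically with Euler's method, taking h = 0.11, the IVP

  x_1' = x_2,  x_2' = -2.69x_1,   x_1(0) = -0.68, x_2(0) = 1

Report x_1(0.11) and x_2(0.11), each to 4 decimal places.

-0.5700, 1.2012

Euler on (x_1,x_2): x_1_{n+1} = x_1_n + h·x_1', x_2_{n+1} = x_2_n + h·x_2'.
0.000000: (-0.680000, 1.000000); f=(1.000000, 1.829200) → (-0.570000, 1.201212)
(x_1(0.11), x_2(0.11)) ≈ (-0.5700, 1.2012)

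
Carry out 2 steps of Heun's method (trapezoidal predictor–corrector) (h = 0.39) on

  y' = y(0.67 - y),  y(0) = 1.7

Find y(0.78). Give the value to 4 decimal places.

Heun: k1 = f(x_n, y_n); k2 = f(x_n + h, y_n + h·k1); y_{n+1} = y_n + (h/2)·(k1 + k2).
x=0.000000, y=1.700000:
  k1 = f(0.000000, 1.700000) = -1.751000
  k2 = f(0.390000, 1.017110) = -0.353049
  y ← 1.700000 + (0.39/2)·(-1.751000 + (-0.353049)) = 1.289710
x=0.390000, y=1.289710:
  k1 = f(0.390000, 1.289710) = -0.799247
  k2 = f(0.780000, 0.978004) = -0.301229
  y ← 1.289710 + (0.39/2)·(-0.799247 + (-0.301229)) = 1.075118
y(0.78) ≈ 1.0751

1.0751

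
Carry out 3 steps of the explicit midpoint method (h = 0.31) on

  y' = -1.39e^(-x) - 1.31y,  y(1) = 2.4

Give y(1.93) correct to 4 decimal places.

Midpoint: k1 = f(x_n, y_n); k2 = f(x_n + h/2, y_n + (h/2)·k1); y_{n+1} = y_n + h·k2.
x=1.000000, y=2.400000:
  k1 = f(1.000000, 2.400000) = -3.655352
  k2 = f(1.155000, 1.833420) = -2.839711
  y ← 2.400000 + 0.31·(-2.839711) = 1.519690
x=1.310000, y=1.519690:
  k1 = f(1.310000, 1.519690) = -2.365843
  k2 = f(1.465000, 1.152984) = -1.831607
  y ← 1.519690 + 0.31·(-1.831607) = 0.951891
x=1.620000, y=0.951891:
  k1 = f(1.620000, 0.951891) = -1.522057
  k2 = f(1.775000, 0.715973) = -1.173506
  y ← 0.951891 + 0.31·(-1.173506) = 0.588105
y(1.93) ≈ 0.5881

0.5881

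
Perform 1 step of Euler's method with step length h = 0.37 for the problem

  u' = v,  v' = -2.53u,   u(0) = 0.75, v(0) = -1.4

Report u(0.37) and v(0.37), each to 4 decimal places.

Euler on (u,v): u_{n+1} = u_n + h·u', v_{n+1} = v_n + h·v'.
0.000000: (0.750000, -1.400000); f=(-1.400000, -1.897500) → (0.232000, -2.102075)
(u(0.37), v(0.37)) ≈ (0.2320, -2.1021)

0.2320, -2.1021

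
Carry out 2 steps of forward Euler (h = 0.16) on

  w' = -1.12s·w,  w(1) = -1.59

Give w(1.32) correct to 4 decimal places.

-1.0338

Euler: w_{n+1} = w_n + h·f(s_n, w_n).
s=1.000000, w=-1.590000: f=1.780800 → w ← -1.590000 + 0.16·1.780800 = -1.305072
s=1.160000, w=-1.305072: f=1.695550 → w ← -1.305072 + 0.16·1.695550 = -1.033784
w(1.32) ≈ -1.0338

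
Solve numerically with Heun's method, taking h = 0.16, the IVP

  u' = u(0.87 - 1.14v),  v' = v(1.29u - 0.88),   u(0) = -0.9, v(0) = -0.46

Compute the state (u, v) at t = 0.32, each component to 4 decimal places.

-1.3359, -0.2244

Heun on (u,v): k1 = f(t_n, state_n); k2 = f(t_n + h, state_n + h·k1); state_{n+1} = state_n + (h/2)·(k1 + k2).
0.000000: (-0.900000, -0.460000)
  k1 = (-1.254960, 0.938860)
  predictor → (-1.100794, -0.309782)
  k2 = (-1.346438, 0.712507)
  → (-1.108112, -0.327891)
0.160000: (-1.108112, -0.327891)
  k1 = (-1.378264, 0.757252)
  predictor → (-1.328634, -0.206730)
  k2 = (-1.469034, 0.536246)
  → (-1.335896, -0.224411)
(u(0.32), v(0.32)) ≈ (-1.3359, -0.2244)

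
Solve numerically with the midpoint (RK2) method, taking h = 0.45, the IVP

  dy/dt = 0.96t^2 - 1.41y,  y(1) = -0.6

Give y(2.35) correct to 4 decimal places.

2.0346

Midpoint: k1 = f(t_n, y_n); k2 = f(t_n + h/2, y_n + (h/2)·k1); y_{n+1} = y_n + h·k2.
t=1.000000, y=-0.600000:
  k1 = f(1.000000, -0.600000) = 1.806000
  k2 = f(1.225000, -0.193650) = 1.713647
  y ← -0.600000 + 0.45·1.713647 = 0.171141
t=1.450000, y=0.171141:
  k1 = f(1.450000, 0.171141) = 1.777091
  k2 = f(1.675000, 0.570986) = 1.888309
  y ← 0.171141 + 0.45·1.888309 = 1.020880
t=1.900000, y=1.020880:
  k1 = f(1.900000, 1.020880) = 2.026159
  k2 = f(2.125000, 1.476766) = 2.252760
  y ← 1.020880 + 0.45·2.252760 = 2.034622
y(2.35) ≈ 2.0346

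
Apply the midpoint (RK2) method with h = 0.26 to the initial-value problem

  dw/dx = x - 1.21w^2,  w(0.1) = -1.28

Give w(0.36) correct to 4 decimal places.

Midpoint: k1 = f(x_n, w_n); k2 = f(x_n + h/2, w_n + (h/2)·k1); w_{n+1} = w_n + h·k2.
x=0.100000, w=-1.280000:
  k1 = f(0.100000, -1.280000) = -1.882464
  k2 = f(0.230000, -1.524720) = -2.582974
  w ← -1.280000 + 0.26·(-2.582974) = -1.951573
w(0.36) ≈ -1.9516

-1.9516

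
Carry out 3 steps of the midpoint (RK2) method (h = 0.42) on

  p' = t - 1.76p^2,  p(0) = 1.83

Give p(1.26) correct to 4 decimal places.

Midpoint: k1 = f(t_n, p_n); k2 = f(t_n + h/2, p_n + (h/2)·k1); p_{n+1} = p_n + h·k2.
t=0.000000, p=1.830000:
  k1 = f(0.000000, 1.830000) = -5.894064
  k2 = f(0.210000, 0.592247) = -0.407331
  p ← 1.830000 + 0.42·(-0.407331) = 1.658921
t=0.420000, p=1.658921:
  k1 = f(0.420000, 1.658921) = -4.423554
  k2 = f(0.630000, 0.729975) = -0.307839
  p ← 1.658921 + 0.42·(-0.307839) = 1.529629
t=0.840000, p=1.529629:
  k1 = f(0.840000, 1.529629) = -3.277985
  k2 = f(1.050000, 0.841252) = -0.195560
  p ← 1.529629 + 0.42·(-0.195560) = 1.447493
p(1.26) ≈ 1.4475

1.4475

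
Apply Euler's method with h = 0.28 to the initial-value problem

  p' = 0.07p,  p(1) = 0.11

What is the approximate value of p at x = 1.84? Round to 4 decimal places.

0.1166

Euler: p_{n+1} = p_n + h·f(x_n, p_n).
x=1.000000, p=0.110000: f=0.007700 → p ← 0.110000 + 0.28·0.007700 = 0.112156
x=1.280000, p=0.112156: f=0.007851 → p ← 0.112156 + 0.28·0.007851 = 0.114354
x=1.560000, p=0.114354: f=0.008005 → p ← 0.114354 + 0.28·0.008005 = 0.116596
p(1.84) ≈ 0.1166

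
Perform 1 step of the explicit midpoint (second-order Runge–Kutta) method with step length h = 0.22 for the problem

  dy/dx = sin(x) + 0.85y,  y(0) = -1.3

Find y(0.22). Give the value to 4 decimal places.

Midpoint: k1 = f(x_n, y_n); k2 = f(x_n + h/2, y_n + (h/2)·k1); y_{n+1} = y_n + h·k2.
x=0.000000, y=-1.300000:
  k1 = f(0.000000, -1.300000) = -1.105000
  k2 = f(0.110000, -1.421550) = -1.098539
  y ← -1.300000 + 0.22·(-1.098539) = -1.541679
y(0.22) ≈ -1.5417

-1.5417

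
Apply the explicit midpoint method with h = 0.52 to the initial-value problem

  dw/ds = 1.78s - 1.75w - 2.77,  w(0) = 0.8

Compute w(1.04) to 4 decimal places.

Midpoint: k1 = f(s_n, w_n); k2 = f(s_n + h/2, w_n + (h/2)·k1); w_{n+1} = w_n + h·k2.
s=0.000000, w=0.800000:
  k1 = f(0.000000, 0.800000) = -4.170000
  k2 = f(0.260000, -0.284200) = -1.809850
  w ← 0.800000 + 0.52·(-1.809850) = -0.141122
s=0.520000, w=-0.141122:
  k1 = f(0.520000, -0.141122) = -1.597436
  k2 = f(0.780000, -0.556455) = -0.407803
  w ← -0.141122 + 0.52·(-0.407803) = -0.353180
w(1.04) ≈ -0.3532

-0.3532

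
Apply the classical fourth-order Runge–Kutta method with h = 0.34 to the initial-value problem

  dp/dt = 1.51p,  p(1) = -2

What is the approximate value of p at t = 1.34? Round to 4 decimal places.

-3.3413

RK4: k1 = f(t_n, p_n); k2 = f(t_n + h/2, p_n + (h/2)·k1); k3 = f(t_n + h/2, p_n + (h/2)·k2); k4 = f(t_n + h, p_n + h·k3); p_{n+1} = p_n + (h/6)·(k1 + 2k2 + 2k3 + k4).
t=1.000000, p=-2.000000:
  k1 = f(1.000000, -2.000000) = -3.020000
  k2 = f(1.170000, -2.513400) = -3.795234
  k3 = f(1.170000, -2.645190) = -3.994237
  k4 = f(1.340000, -3.358040) = -5.070641
  p ← -2.000000 + (0.34/6)·(k1 + 2k2 + 2k3 + k4) = -3.341276
p(1.34) ≈ -3.3413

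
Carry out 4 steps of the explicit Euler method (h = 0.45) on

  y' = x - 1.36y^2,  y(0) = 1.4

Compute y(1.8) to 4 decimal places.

Euler: y_{n+1} = y_n + h·f(x_n, y_n).
x=0.000000, y=1.400000: f=-2.665600 → y ← 1.400000 + 0.45·(-2.665600) = 0.200480
x=0.450000, y=0.200480: f=0.395339 → y ← 0.200480 + 0.45·0.395339 = 0.378382
x=0.900000, y=0.378382: f=0.705284 → y ← 0.378382 + 0.45·0.705284 = 0.695760
x=1.350000, y=0.695760: f=0.691648 → y ← 0.695760 + 0.45·0.691648 = 1.007002
y(1.8) ≈ 1.0070

1.0070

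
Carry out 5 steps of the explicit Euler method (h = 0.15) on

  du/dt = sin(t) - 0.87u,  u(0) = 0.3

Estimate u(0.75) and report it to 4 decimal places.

0.3388

Euler: u_{n+1} = u_n + h·f(t_n, u_n).
t=0.000000, u=0.300000: f=-0.261000 → u ← 0.300000 + 0.15·(-0.261000) = 0.260850
t=0.150000, u=0.260850: f=-0.077501 → u ← 0.260850 + 0.15·(-0.077501) = 0.249225
t=0.300000, u=0.249225: f=0.078695 → u ← 0.249225 + 0.15·0.078695 = 0.261029
t=0.450000, u=0.261029: f=0.207870 → u ← 0.261029 + 0.15·0.207870 = 0.292210
t=0.600000, u=0.292210: f=0.310420 → u ← 0.292210 + 0.15·0.310420 = 0.338773
u(0.75) ≈ 0.3388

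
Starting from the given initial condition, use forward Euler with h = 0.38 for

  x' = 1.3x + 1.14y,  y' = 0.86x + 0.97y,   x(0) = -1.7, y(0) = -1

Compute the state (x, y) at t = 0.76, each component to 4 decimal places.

-5.2752, -3.6050

Euler on (x,y): x_{n+1} = x_n + h·x', y_{n+1} = y_n + h·y'.
0.000000: (-1.700000, -1.000000); f=(-3.350000, -2.432000) → (-2.973000, -1.924160)
0.380000: (-2.973000, -1.924160); f=(-6.058442, -4.423215) → (-5.275208, -3.604982)
(x(0.76), y(0.76)) ≈ (-5.2752, -3.6050)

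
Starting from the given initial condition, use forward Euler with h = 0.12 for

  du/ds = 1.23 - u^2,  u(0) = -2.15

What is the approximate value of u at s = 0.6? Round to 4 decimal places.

Euler: u_{n+1} = u_n + h·f(s_n, u_n).
s=0.000000, u=-2.150000: f=-3.392500 → u ← -2.150000 + 0.12·(-3.392500) = -2.557100
s=0.120000, u=-2.557100: f=-5.308760 → u ← -2.557100 + 0.12·(-5.308760) = -3.194151
s=0.240000, u=-3.194151: f=-8.972602 → u ← -3.194151 + 0.12·(-8.972602) = -4.270864
s=0.360000, u=-4.270864: f=-17.010275 → u ← -4.270864 + 0.12·(-17.010275) = -6.312097
s=0.480000, u=-6.312097: f=-38.612563 → u ← -6.312097 + 0.12·(-38.612563) = -10.945604
u(0.6) ≈ -10.9456

-10.9456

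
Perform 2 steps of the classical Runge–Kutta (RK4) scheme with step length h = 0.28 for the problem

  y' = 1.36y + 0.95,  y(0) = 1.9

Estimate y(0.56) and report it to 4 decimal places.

4.8662

RK4: k1 = f(t_n, y_n); k2 = f(t_n + h/2, y_n + (h/2)·k1); k3 = f(t_n + h/2, y_n + (h/2)·k2); k4 = f(t_n + h, y_n + h·k3); y_{n+1} = y_n + (h/6)·(k1 + 2k2 + 2k3 + k4).
t=0.000000, y=1.900000:
  k1 = f(0.000000, 1.900000) = 3.534000
  k2 = f(0.140000, 2.394760) = 4.206874
  k3 = f(0.140000, 2.488962) = 4.334989
  k4 = f(0.280000, 3.113797) = 5.184764
  y ← 1.900000 + (0.28/6)·(k1 + 2k2 + 2k3 + k4) = 3.104116
t=0.280000, y=3.104116:
  k1 = f(0.280000, 3.104116) = 5.171598
  k2 = f(0.420000, 3.828140) = 6.156270
  k3 = f(0.420000, 3.965994) = 6.343752
  k4 = f(0.560000, 4.880367) = 7.587299
  y ← 3.104116 + (0.28/6)·(k1 + 2k2 + 2k3 + k4) = 4.866200
y(0.56) ≈ 4.8662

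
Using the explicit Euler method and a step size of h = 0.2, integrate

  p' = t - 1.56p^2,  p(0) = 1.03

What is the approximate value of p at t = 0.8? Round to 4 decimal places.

Euler: p_{n+1} = p_n + h·f(t_n, p_n).
t=0.000000, p=1.030000: f=-1.655004 → p ← 1.030000 + 0.2·(-1.655004) = 0.698999
t=0.200000, p=0.698999: f=-0.562216 → p ← 0.698999 + 0.2·(-0.562216) = 0.586556
t=0.400000, p=0.586556: f=-0.136715 → p ← 0.586556 + 0.2·(-0.136715) = 0.559213
t=0.600000, p=0.559213: f=0.112158 → p ← 0.559213 + 0.2·0.112158 = 0.581645
p(0.8) ≈ 0.5816

0.5816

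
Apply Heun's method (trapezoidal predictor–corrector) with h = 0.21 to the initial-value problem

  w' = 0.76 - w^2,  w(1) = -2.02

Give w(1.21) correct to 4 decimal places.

Heun: k1 = f(s_n, w_n); k2 = f(s_n + h, w_n + h·k1); w_{n+1} = w_n + (h/2)·(k1 + k2).
s=1.000000, w=-2.020000:
  k1 = f(1.000000, -2.020000) = -3.320400
  k2 = f(1.210000, -2.717284) = -6.623632
  w ← -2.020000 + (0.21/2)·(-3.320400 + (-6.623632)) = -3.064123
w(1.21) ≈ -3.0641

-3.0641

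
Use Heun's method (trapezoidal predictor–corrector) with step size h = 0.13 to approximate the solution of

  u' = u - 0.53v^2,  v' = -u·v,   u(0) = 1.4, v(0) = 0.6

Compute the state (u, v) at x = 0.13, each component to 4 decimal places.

1.5715, 0.4957

Heun on (u,v): k1 = f(x_n, state_n); k2 = f(x_n + h, state_n + h·k1); state_{n+1} = state_n + (h/2)·(k1 + k2).
0.000000: (1.400000, 0.600000)
  k1 = (1.209200, -0.840000)
  predictor → (1.557196, 0.490800)
  k2 = (1.429527, -0.764272)
  → (1.571517, 0.495722)
(u(0.13), v(0.13)) ≈ (1.5715, 0.4957)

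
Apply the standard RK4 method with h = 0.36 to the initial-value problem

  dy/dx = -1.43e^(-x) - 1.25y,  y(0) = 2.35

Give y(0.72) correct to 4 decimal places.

RK4: k1 = f(x_n, y_n); k2 = f(x_n + h/2, y_n + (h/2)·k1); k3 = f(x_n + h/2, y_n + (h/2)·k2); k4 = f(x_n + h, y_n + h·k3); y_{n+1} = y_n + (h/6)·(k1 + 2k2 + 2k3 + k4).
x=0.000000, y=2.350000:
  k1 = f(0.000000, 2.350000) = -4.367500
  k2 = f(0.180000, 1.563850) = -3.149249
  k3 = f(0.180000, 1.783135) = -3.423355
  k4 = f(0.360000, 1.117592) = -2.394667
  y ← 2.350000 + (0.36/6)·(k1 + 2k2 + 2k3 + k4) = 1.155557
x=0.360000, y=1.155557:
  k1 = f(0.360000, 1.155557) = -2.442124
  k2 = f(0.540000, 0.715975) = -1.728299
  k3 = f(0.540000, 0.844464) = -1.888910
  k4 = f(0.720000, 0.475550) = -1.290493
  y ← 1.155557 + (0.36/6)·(k1 + 2k2 + 2k3 + k4) = 0.497535
y(0.72) ≈ 0.4975

0.4975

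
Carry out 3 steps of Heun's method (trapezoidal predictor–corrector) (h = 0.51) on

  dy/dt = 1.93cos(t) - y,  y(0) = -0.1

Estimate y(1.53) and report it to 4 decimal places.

0.6705

Heun: k1 = f(t_n, y_n); k2 = f(t_n + h, y_n + h·k1); y_{n+1} = y_n + (h/2)·(k1 + k2).
t=0.000000, y=-0.100000:
  k1 = f(0.000000, -0.100000) = 2.030000
  k2 = f(0.510000, 0.935300) = 0.749097
  y ← -0.100000 + (0.51/2)·(2.030000 + 0.749097) = 0.608670
t=0.510000, y=0.608670:
  k1 = f(0.510000, 0.608670) = 1.075727
  k2 = f(1.020000, 1.157291) = -0.147194
  y ← 0.608670 + (0.51/2)·(1.075727 + (-0.147194)) = 0.845446
t=1.020000, y=0.845446:
  k1 = f(1.020000, 0.845446) = 0.164651
  k2 = f(1.530000, 0.929417) = -0.850702
  y ← 0.845446 + (0.51/2)·(0.164651 + (-0.850702)) = 0.670502
y(1.53) ≈ 0.6705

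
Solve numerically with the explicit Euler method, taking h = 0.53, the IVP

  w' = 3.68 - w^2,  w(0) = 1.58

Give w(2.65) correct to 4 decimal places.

2.2131

Euler: w_{n+1} = w_n + h·f(t_n, w_n).
t=0.000000, w=1.580000: f=1.183600 → w ← 1.580000 + 0.53·1.183600 = 2.207308
t=0.530000, w=2.207308: f=-1.192209 → w ← 2.207308 + 0.53·(-1.192209) = 1.575437
t=1.060000, w=1.575437: f=1.197997 → w ← 1.575437 + 0.53·1.197997 = 2.210376
t=1.590000, w=2.210376: f=-1.205761 → w ← 2.210376 + 0.53·(-1.205761) = 1.571322
t=2.120000, w=1.571322: f=1.210946 → w ← 1.571322 + 0.53·1.210946 = 2.213124
w(2.65) ≈ 2.2131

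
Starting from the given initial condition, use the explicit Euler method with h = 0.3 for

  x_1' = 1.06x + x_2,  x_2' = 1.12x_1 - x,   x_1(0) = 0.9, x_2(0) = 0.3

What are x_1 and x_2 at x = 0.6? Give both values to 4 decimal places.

Euler on (x_1,x_2): x_1_{n+1} = x_1_n + h·x_1', x_2_{n+1} = x_2_n + h·x_2'.
0.000000: (0.900000, 0.300000); f=(0.300000, 1.008000) → (0.990000, 0.602400)
0.300000: (0.990000, 0.602400); f=(0.920400, 0.808800) → (1.266120, 0.845040)
(x_1(0.6), x_2(0.6)) ≈ (1.2661, 0.8450)

1.2661, 0.8450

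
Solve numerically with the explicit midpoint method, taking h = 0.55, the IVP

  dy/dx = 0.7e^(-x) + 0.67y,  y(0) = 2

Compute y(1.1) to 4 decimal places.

Midpoint: k1 = f(x_n, y_n); k2 = f(x_n + h/2, y_n + (h/2)·k1); y_{n+1} = y_n + h·k2.
x=0.000000, y=2.000000:
  k1 = f(0.000000, 2.000000) = 2.040000
  k2 = f(0.275000, 2.561000) = 2.247570
  y ← 2.000000 + 0.55·2.247570 = 3.236164
x=0.550000, y=3.236164:
  k1 = f(0.550000, 3.236164) = 2.572095
  k2 = f(0.825000, 3.943490) = 2.948903
  y ← 3.236164 + 0.55·2.948903 = 4.858060
y(1.1) ≈ 4.8581

4.8581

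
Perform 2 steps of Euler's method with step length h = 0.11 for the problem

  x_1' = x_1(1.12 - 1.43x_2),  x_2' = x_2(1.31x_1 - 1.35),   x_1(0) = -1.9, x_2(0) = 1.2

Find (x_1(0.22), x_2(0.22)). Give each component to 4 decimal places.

Euler on (x_1,x_2): x_1_{n+1} = x_1_n + h·x_1', x_2_{n+1} = x_2_n + h·x_2'.
0.000000: (-1.900000, 1.200000); f=(1.132400, -4.606800) → (-1.775436, 0.693252)
0.110000: (-1.775436, 0.693252); f=(-0.228409, -2.548270) → (-1.800561, 0.412942)
(x_1(0.22), x_2(0.22)) ≈ (-1.8006, 0.4129)

-1.8006, 0.4129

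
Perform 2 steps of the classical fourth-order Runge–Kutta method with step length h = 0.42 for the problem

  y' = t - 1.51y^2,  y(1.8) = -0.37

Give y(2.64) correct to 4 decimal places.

1.0422

RK4: k1 = f(t_n, y_n); k2 = f(t_n + h/2, y_n + (h/2)·k1); k3 = f(t_n + h/2, y_n + (h/2)·k2); k4 = f(t_n + h, y_n + h·k3); y_{n+1} = y_n + (h/6)·(k1 + 2k2 + 2k3 + k4).
t=1.800000, y=-0.370000:
  k1 = f(1.800000, -0.370000) = 1.593281
  k2 = f(2.010000, -0.035411) = 2.008107
  k3 = f(2.010000, 0.051702) = 2.005964
  k4 = f(2.220000, 0.472505) = 1.882876
  y ← -0.370000 + (0.42/6)·(k1 + 2k2 + 2k3 + k4) = 0.435301
t=2.220000, y=0.435301:
  k1 = f(2.220000, 0.435301) = 1.933875
  k2 = f(2.430000, 0.841415) = 1.360953
  k3 = f(2.430000, 0.721101) = 1.644820
  k4 = f(2.640000, 1.126125) = 0.725081
  y ← 0.435301 + (0.42/6)·(k1 + 2k2 + 2k3 + k4) = 1.042236
y(2.64) ≈ 1.0422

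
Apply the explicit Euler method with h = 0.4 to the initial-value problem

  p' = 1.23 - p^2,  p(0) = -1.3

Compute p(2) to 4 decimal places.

-16.5310

Euler: p_{n+1} = p_n + h·f(t_n, p_n).
t=0.000000, p=-1.300000: f=-0.460000 → p ← -1.300000 + 0.4·(-0.460000) = -1.484000
t=0.400000, p=-1.484000: f=-0.972256 → p ← -1.484000 + 0.4·(-0.972256) = -1.872902
t=0.800000, p=-1.872902: f=-2.277763 → p ← -1.872902 + 0.4·(-2.277763) = -2.784008
t=1.200000, p=-2.784008: f=-6.520699 → p ← -2.784008 + 0.4·(-6.520699) = -5.392287
t=1.600000, p=-5.392287: f=-27.846764 → p ← -5.392287 + 0.4·(-27.846764) = -16.530993
p(2) ≈ -16.5310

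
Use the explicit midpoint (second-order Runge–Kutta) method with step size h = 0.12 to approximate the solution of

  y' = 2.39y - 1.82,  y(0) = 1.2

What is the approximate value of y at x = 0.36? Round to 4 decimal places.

Midpoint: k1 = f(x_n, y_n); k2 = f(x_n + h/2, y_n + (h/2)·k1); y_{n+1} = y_n + h·k2.
x=0.000000, y=1.200000:
  k1 = f(0.000000, 1.200000) = 1.048000
  k2 = f(0.060000, 1.262880) = 1.198283
  y ← 1.200000 + 0.12·1.198283 = 1.343794
x=0.120000, y=1.343794:
  k1 = f(0.120000, 1.343794) = 1.391668
  k2 = f(0.180000, 1.427294) = 1.591233
  y ← 1.343794 + 0.12·1.591233 = 1.534742
x=0.240000, y=1.534742:
  k1 = f(0.240000, 1.534742) = 1.848033
  k2 = f(0.300000, 1.645624) = 2.113041
  y ← 1.534742 + 0.12·2.113041 = 1.788307
y(0.36) ≈ 1.7883

1.7883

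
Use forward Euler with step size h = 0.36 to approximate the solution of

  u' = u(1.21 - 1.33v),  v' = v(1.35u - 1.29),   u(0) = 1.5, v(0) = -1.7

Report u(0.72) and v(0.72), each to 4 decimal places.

8.3175, -4.6770

Euler on (u,v): u_{n+1} = u_n + h·u', v_{n+1} = v_n + h·v'.
0.000000: (1.500000, -1.700000); f=(5.206500, -1.249500) → (3.374340, -2.149820)
0.360000: (3.374340, -2.149820); f=(13.731069, -7.019934) → (8.317525, -4.676996)
(u(0.72), v(0.72)) ≈ (8.3175, -4.6770)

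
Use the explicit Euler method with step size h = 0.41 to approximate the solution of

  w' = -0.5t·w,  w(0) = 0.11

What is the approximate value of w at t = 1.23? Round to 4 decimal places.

Euler: w_{n+1} = w_n + h·f(t_n, w_n).
t=0.000000, w=0.110000: f=0.000000 → w ← 0.110000 + 0.41·0.000000 = 0.110000
t=0.410000, w=0.110000: f=-0.022550 → w ← 0.110000 + 0.41·(-0.022550) = 0.100754
t=0.820000, w=0.100754: f=-0.041309 → w ← 0.100754 + 0.41·(-0.041309) = 0.083818
w(1.23) ≈ 0.0838

0.0838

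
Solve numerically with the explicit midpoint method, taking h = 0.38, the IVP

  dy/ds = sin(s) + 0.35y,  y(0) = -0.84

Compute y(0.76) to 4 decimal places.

Midpoint: k1 = f(s_n, y_n); k2 = f(s_n + h/2, y_n + (h/2)·k1); y_{n+1} = y_n + h·k2.
s=0.000000, y=-0.840000:
  k1 = f(0.000000, -0.840000) = -0.294000
  k2 = f(0.190000, -0.895860) = -0.124692
  y ← -0.840000 + 0.38·(-0.124692) = -0.887383
s=0.380000, y=-0.887383:
  k1 = f(0.380000, -0.887383) = 0.060336
  k2 = f(0.570000, -0.875919) = 0.233060
  y ← -0.887383 + 0.38·0.233060 = -0.798820
y(0.76) ≈ -0.7988

-0.7988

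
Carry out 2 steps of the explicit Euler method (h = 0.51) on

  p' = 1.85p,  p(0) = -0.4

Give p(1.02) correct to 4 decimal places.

Euler: p_{n+1} = p_n + h·f(x_n, p_n).
x=0.000000, p=-0.400000: f=-0.740000 → p ← -0.400000 + 0.51·(-0.740000) = -0.777400
x=0.510000, p=-0.777400: f=-1.438190 → p ← -0.777400 + 0.51·(-1.438190) = -1.510877
p(1.02) ≈ -1.5109

-1.5109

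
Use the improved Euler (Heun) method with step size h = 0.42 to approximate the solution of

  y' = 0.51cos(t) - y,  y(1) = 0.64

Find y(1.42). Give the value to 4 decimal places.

Heun: k1 = f(t_n, y_n); k2 = f(t_n + h, y_n + h·k1); y_{n+1} = y_n + (h/2)·(k1 + k2).
t=1.000000, y=0.640000:
  k1 = f(1.000000, 0.640000) = -0.364446
  k2 = f(1.420000, 0.486933) = -0.410318
  y ← 0.640000 + (0.42/2)·(-0.364446 + (-0.410318)) = 0.477300
y(1.42) ≈ 0.4773

0.4773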